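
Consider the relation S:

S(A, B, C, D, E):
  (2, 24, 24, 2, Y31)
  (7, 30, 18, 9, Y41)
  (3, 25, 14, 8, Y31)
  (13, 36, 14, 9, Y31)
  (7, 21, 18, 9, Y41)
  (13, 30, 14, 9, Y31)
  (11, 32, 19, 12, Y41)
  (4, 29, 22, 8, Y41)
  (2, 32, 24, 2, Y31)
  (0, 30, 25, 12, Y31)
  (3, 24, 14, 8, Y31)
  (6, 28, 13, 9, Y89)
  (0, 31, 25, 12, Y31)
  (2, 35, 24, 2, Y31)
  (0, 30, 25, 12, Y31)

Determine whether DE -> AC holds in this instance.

(D=2, E=Y31): 3 rows → {A,C} = (2, 24), (2, 24), (2, 24) ✓
(D=9, E=Y41): 2 rows → {A,C} = (7, 18), (7, 18) ✓
(D=8, E=Y31): 2 rows → {A,C} = (3, 14), (3, 14) ✓
(D=9, E=Y31): 2 rows → {A,C} = (13, 14), (13, 14) ✓
(D=12, E=Y41): 1 row → {A,C} = (11, 19) ✓
(D=8, E=Y41): 1 row → {A,C} = (4, 22) ✓
(D=12, E=Y31): 3 rows → {A,C} = (0, 25), (0, 25), (0, 25) ✓
(D=9, E=Y89): 1 row → {A,C} = (6, 13) ✓
Every DE value is associated with a single AC value, so DE -> AC holds.

Yes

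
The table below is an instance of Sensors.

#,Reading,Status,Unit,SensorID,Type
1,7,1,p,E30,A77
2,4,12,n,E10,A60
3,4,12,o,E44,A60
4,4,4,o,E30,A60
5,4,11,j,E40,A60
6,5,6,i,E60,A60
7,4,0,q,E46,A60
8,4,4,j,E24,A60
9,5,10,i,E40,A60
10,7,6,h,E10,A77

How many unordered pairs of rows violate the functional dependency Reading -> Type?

0

Reading=7: all 2 rows agree on Type — 0 pairs.
Reading=4: all 6 rows agree on Type — 0 pairs.
Reading=5: all 2 rows agree on Type — 0 pairs.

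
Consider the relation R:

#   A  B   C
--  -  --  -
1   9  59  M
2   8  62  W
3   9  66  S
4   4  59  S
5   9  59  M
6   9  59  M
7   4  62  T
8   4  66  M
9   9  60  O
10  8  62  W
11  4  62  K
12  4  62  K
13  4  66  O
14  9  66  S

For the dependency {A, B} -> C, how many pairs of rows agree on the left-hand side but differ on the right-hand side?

(A=9, B=59): all 3 rows agree on C — 0 pairs.
(A=8, B=62): all 2 rows agree on C — 0 pairs.
(A=9, B=66): all 2 rows agree on C — 0 pairs.
(A=4, B=62): violating pairs (7,11), (7,12) — 2 pairs.
(A=4, B=66): violating pairs (8,13) — 1 pair.

3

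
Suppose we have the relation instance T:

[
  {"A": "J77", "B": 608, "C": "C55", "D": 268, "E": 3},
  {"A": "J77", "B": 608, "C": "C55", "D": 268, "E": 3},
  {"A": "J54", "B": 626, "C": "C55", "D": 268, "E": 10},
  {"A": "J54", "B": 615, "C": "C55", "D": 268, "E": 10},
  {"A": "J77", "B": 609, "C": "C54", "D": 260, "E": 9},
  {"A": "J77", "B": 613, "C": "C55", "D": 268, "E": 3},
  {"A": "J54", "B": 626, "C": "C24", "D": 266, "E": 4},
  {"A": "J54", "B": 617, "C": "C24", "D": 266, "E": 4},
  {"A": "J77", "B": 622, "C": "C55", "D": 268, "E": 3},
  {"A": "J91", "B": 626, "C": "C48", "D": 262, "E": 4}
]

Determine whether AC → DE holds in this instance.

Yes

(A=J77, C=C55): 4 rows → {D,E} = (268, 3), (268, 3), (268, 3), (268, 3) ✓
(A=J54, C=C55): 2 rows → {D,E} = (268, 10), (268, 10) ✓
(A=J77, C=C54): 1 row → {D,E} = (260, 9) ✓
(A=J54, C=C24): 2 rows → {D,E} = (266, 4), (266, 4) ✓
(A=J91, C=C48): 1 row → {D,E} = (262, 4) ✓
Every AC value is associated with a single DE value, so AC → DE holds.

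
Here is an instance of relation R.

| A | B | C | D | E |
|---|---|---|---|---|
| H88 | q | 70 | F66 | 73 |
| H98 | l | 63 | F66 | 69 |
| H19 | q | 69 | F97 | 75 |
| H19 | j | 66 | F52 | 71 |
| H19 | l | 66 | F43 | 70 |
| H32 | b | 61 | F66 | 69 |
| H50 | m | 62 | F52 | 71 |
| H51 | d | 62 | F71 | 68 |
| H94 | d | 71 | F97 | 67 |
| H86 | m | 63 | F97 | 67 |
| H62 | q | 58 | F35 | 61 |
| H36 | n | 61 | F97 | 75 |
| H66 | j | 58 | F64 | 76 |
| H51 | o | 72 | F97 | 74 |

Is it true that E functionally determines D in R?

E=73: 1 row → D = F66 ✓
E=69: 2 rows → D = F66, F66 ✓
E=75: 2 rows → D = F97, F97 ✓
E=71: 2 rows → D = F52, F52 ✓
E=70: 1 row → D = F43 ✓
E=68: 1 row → D = F71 ✓
E=67: 2 rows → D = F97, F97 ✓
E=61: 1 row → D = F35 ✓
E=76: 1 row → D = F64 ✓
E=74: 1 row → D = F97 ✓
Every E value is associated with a single D value, so E -> D holds.

Yes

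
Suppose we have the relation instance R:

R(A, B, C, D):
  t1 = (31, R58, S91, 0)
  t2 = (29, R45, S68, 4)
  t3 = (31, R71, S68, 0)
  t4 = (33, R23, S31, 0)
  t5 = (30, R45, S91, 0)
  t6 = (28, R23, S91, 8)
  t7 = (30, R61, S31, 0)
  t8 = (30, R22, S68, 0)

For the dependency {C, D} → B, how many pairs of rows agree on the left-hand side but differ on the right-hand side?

3

(C=S91, D=0): violating pairs (1,5) — 1 pair.
(C=S68, D=0): violating pairs (3,8) — 1 pair.
(C=S31, D=0): violating pairs (4,7) — 1 pair.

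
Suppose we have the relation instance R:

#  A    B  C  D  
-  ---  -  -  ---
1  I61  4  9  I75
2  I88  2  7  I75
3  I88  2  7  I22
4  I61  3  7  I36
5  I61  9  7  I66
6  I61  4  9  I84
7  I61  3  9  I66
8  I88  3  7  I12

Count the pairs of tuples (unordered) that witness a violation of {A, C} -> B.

5

(A=I61, C=9): violating pairs (1,7), (6,7) — 2 pairs.
(A=I88, C=7): violating pairs (2,8), (3,8) — 2 pairs.
(A=I61, C=7): violating pairs (4,5) — 1 pair.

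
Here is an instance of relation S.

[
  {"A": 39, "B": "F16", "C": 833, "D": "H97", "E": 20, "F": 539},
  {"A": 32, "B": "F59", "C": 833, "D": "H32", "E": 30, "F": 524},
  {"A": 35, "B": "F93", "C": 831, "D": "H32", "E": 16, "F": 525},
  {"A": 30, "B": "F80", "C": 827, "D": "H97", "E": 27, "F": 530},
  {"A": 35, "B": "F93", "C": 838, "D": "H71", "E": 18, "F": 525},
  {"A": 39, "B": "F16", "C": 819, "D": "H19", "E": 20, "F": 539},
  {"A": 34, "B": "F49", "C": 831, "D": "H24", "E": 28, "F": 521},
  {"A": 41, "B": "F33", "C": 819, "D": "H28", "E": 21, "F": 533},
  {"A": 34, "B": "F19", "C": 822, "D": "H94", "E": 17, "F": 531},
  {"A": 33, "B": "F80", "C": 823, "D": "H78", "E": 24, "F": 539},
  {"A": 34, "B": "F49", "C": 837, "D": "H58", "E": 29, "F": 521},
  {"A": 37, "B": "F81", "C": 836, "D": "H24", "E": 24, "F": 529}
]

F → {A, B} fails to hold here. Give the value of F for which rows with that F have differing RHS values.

539

F=539: 3 rows → {A,B} takes values {(39, F16), (33, F80)} — violation
F=524: 1 row → {A,B} = (32, F59) ✓
F=525: 2 rows → {A,B} = (35, F93), (35, F93) ✓
F=530: 1 row → {A,B} = (30, F80) ✓
F=521: 2 rows → {A,B} = (34, F49), (34, F49) ✓
F=533: 1 row → {A,B} = (41, F33) ✓
F=531: 1 row → {A,B} = (34, F19) ✓
F=529: 1 row → {A,B} = (37, F81) ✓
The only F value with inconsistent RHS is F=539.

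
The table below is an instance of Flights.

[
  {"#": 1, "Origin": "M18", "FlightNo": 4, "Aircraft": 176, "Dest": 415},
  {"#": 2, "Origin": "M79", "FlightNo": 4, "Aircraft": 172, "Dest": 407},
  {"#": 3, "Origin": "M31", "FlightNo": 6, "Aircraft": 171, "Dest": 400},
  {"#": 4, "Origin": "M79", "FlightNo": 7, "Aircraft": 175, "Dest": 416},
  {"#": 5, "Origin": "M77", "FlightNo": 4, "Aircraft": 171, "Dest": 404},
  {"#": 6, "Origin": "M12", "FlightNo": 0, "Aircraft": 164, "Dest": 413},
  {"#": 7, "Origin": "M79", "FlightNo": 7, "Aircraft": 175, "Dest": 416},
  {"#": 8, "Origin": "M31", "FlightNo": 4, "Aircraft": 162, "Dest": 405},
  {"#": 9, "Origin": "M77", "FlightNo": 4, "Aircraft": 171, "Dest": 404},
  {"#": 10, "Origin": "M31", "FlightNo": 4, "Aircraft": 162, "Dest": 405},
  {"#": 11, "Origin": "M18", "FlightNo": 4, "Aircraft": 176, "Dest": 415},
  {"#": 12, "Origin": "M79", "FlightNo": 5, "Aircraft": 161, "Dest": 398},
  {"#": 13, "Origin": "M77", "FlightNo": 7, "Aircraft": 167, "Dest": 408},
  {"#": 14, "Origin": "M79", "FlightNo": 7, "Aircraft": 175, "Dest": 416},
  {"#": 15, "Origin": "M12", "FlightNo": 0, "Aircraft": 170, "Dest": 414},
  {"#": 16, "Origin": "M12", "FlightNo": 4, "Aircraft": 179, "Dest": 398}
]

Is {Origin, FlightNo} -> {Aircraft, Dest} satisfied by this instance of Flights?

No

(Origin=M18, FlightNo=4): rows 1, 11 → {Aircraft,Dest} = (176, 415), (176, 415) ✓
(Origin=M79, FlightNo=4): row 2 → {Aircraft,Dest} = (172, 407) ✓
(Origin=M31, FlightNo=6): row 3 → {Aircraft,Dest} = (171, 400) ✓
(Origin=M79, FlightNo=7): rows 4, 7, 14 → {Aircraft,Dest} = (175, 416), (175, 416), (175, 416) ✓
(Origin=M77, FlightNo=4): rows 5, 9 → {Aircraft,Dest} = (171, 404), (171, 404) ✓
(Origin=M12, FlightNo=0): rows 6, 15 → {Aircraft,Dest} takes values {(164, 413), (170, 414)} — violation
(Origin=M31, FlightNo=4): rows 8, 10 → {Aircraft,Dest} = (162, 405), (162, 405) ✓
(Origin=M79, FlightNo=5): row 12 → {Aircraft,Dest} = (161, 398) ✓
(Origin=M77, FlightNo=7): row 13 → {Aircraft,Dest} = (167, 408) ✓
(Origin=M12, FlightNo=4): row 16 → {Aircraft,Dest} = (179, 398) ✓
Two rows agree on {Origin, FlightNo} but differ on {Aircraft, Dest}, so {Origin, FlightNo} -> {Aircraft, Dest} does not hold.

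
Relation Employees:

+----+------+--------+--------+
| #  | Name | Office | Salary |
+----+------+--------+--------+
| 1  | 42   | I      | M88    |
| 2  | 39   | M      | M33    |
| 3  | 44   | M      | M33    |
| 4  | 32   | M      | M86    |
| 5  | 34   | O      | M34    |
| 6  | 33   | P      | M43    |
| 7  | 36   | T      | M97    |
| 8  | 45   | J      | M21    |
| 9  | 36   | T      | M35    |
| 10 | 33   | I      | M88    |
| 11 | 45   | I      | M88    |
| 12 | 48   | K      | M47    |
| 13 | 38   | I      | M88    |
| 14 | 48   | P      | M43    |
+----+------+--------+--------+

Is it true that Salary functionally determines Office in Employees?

Yes

Salary=M88: rows 1, 10, 11, 13 → Office = I, I, I, I ✓
Salary=M33: rows 2, 3 → Office = M, M ✓
Salary=M86: row 4 → Office = M ✓
Salary=M34: row 5 → Office = O ✓
Salary=M43: rows 6, 14 → Office = P, P ✓
Salary=M97: row 7 → Office = T ✓
Salary=M21: row 8 → Office = J ✓
Salary=M35: row 9 → Office = T ✓
Salary=M47: row 12 → Office = K ✓
Every Salary value is associated with a single Office value, so Salary → Office holds.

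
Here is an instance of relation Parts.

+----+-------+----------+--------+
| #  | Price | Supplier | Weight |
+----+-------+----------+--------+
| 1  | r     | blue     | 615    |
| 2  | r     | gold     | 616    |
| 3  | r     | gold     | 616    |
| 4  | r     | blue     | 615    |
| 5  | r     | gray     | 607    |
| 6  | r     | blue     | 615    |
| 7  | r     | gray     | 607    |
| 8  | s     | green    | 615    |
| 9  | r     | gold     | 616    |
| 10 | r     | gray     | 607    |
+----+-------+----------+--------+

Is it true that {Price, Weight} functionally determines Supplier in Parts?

Yes

(Price=r, Weight=615): rows 1, 4, 6 → Supplier = blue, blue, blue ✓
(Price=r, Weight=616): rows 2, 3, 9 → Supplier = gold, gold, gold ✓
(Price=r, Weight=607): rows 5, 7, 10 → Supplier = gray, gray, gray ✓
(Price=s, Weight=615): row 8 → Supplier = green ✓
Every {Price, Weight} value is associated with a single Supplier value, so {Price, Weight} -> Supplier holds.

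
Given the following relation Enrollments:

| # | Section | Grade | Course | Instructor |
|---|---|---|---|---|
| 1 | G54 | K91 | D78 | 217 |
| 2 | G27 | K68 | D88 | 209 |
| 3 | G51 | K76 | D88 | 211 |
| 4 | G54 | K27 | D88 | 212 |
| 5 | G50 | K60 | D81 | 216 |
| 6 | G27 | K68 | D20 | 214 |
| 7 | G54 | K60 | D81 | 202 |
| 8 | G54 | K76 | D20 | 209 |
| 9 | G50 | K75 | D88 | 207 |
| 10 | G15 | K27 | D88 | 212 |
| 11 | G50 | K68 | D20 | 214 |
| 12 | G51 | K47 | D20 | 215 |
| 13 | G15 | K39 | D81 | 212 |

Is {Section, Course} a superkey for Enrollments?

All 13 rows have distinct {Section, Course} values, so {Section, Course} → (all attributes) holds and {Section, Course} is a superkey.

Yes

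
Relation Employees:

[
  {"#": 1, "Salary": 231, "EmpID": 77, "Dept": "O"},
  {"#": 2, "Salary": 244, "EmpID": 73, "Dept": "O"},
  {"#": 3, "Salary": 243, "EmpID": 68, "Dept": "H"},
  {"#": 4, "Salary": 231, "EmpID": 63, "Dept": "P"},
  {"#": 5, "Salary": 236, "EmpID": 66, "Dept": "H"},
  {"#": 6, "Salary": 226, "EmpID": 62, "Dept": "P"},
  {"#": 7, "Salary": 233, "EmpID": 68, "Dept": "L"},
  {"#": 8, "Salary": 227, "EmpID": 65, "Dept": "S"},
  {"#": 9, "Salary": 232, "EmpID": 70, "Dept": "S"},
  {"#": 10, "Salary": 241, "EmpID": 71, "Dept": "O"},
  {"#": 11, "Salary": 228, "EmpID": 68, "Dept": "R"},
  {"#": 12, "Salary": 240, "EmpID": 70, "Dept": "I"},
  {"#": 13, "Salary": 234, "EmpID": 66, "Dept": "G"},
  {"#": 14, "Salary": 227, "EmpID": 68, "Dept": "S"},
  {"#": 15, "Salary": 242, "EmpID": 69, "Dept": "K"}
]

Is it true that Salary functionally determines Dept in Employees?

Salary=231: rows 1, 4 → Dept takes values {O, P} — violation
Salary=244: row 2 → Dept = O ✓
Salary=243: row 3 → Dept = H ✓
Salary=236: row 5 → Dept = H ✓
Salary=226: row 6 → Dept = P ✓
Salary=233: row 7 → Dept = L ✓
Salary=227: rows 8, 14 → Dept = S, S ✓
Salary=232: row 9 → Dept = S ✓
Salary=241: row 10 → Dept = O ✓
Salary=228: row 11 → Dept = R ✓
Salary=240: row 12 → Dept = I ✓
Salary=234: row 13 → Dept = G ✓
Salary=242: row 15 → Dept = K ✓
Two rows agree on Salary but differ on Dept, so Salary → Dept does not hold.

No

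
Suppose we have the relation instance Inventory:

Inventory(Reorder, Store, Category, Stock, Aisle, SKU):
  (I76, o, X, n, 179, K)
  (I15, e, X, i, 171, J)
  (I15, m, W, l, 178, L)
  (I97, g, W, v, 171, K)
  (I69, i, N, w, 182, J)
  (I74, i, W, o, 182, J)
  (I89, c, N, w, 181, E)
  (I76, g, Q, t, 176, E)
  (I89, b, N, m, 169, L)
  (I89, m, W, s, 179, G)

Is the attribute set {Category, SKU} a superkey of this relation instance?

Yes

All 10 rows have distinct {Category, SKU} values, so {Category, SKU} → (all attributes) holds and {Category, SKU} is a superkey.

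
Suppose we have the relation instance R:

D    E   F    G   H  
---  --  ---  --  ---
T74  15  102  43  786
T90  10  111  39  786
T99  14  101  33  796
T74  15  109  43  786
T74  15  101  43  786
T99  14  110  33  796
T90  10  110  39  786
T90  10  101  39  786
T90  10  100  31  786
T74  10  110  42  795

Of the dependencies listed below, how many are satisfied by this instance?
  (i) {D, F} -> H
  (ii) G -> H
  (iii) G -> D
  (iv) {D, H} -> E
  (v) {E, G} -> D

5

(i) {D, F} -> H: every LHS value maps to a single RHS value — holds.
(ii) G -> H: every LHS value maps to a single RHS value — holds.
(iii) G -> D: every LHS value maps to a single RHS value — holds.
(iv) {D, H} -> E: every LHS value maps to a single RHS value — holds.
(v) {E, G} -> D: every LHS value maps to a single RHS value — holds.
5 of the 5 dependencies hold.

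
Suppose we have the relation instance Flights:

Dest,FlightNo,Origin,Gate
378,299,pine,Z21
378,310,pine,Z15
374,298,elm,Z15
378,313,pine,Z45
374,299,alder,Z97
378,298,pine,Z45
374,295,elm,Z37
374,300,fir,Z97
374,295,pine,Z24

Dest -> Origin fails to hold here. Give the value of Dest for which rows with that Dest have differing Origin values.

374

Dest=378: 4 rows → Origin = pine, pine, pine, pine ✓
Dest=374: 5 rows → Origin takes values {elm, alder, fir, pine} — violation
The only Dest value with inconsistent Origin is Dest=374.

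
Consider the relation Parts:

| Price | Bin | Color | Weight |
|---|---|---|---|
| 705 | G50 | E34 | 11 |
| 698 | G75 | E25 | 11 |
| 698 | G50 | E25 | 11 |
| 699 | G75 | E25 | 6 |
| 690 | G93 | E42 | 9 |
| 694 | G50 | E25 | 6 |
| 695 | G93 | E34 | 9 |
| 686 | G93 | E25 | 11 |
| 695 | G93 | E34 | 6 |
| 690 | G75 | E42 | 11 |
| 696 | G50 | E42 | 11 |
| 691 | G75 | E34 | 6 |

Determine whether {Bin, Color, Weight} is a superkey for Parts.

All 12 rows have distinct {Bin, Color, Weight} values, so {Bin, Color, Weight} → (all attributes) holds and {Bin, Color, Weight} is a superkey.

Yes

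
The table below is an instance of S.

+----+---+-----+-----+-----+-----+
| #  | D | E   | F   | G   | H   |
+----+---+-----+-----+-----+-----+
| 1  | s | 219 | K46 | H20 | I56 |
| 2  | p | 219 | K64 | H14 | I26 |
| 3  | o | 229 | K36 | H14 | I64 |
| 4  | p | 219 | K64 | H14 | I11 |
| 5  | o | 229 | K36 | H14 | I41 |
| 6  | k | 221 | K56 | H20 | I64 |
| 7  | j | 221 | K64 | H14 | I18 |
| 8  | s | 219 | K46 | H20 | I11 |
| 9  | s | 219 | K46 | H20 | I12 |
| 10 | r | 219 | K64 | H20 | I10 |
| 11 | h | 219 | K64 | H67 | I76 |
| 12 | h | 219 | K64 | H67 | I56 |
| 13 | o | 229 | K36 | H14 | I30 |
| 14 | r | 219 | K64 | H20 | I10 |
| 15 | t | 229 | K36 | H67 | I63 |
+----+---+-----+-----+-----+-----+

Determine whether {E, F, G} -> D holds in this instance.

Yes

(E=219, F=K46, G=H20): rows 1, 8, 9 → D = s, s, s ✓
(E=219, F=K64, G=H14): rows 2, 4 → D = p, p ✓
(E=229, F=K36, G=H14): rows 3, 5, 13 → D = o, o, o ✓
(E=221, F=K56, G=H20): row 6 → D = k ✓
(E=221, F=K64, G=H14): row 7 → D = j ✓
(E=219, F=K64, G=H20): rows 10, 14 → D = r, r ✓
(E=219, F=K64, G=H67): rows 11, 12 → D = h, h ✓
(E=229, F=K36, G=H67): row 15 → D = t ✓
Every {E, F, G} value is associated with a single D value, so {E, F, G} -> D holds.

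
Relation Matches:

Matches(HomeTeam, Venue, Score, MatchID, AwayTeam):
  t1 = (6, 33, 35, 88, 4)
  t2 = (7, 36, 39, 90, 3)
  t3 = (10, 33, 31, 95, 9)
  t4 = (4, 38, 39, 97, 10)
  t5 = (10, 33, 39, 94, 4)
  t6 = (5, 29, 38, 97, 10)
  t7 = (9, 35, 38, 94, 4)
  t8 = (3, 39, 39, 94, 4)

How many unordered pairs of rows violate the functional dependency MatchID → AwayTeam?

MatchID=97: all 2 rows agree on AwayTeam — 0 pairs.
MatchID=94: all 3 rows agree on AwayTeam — 0 pairs.

0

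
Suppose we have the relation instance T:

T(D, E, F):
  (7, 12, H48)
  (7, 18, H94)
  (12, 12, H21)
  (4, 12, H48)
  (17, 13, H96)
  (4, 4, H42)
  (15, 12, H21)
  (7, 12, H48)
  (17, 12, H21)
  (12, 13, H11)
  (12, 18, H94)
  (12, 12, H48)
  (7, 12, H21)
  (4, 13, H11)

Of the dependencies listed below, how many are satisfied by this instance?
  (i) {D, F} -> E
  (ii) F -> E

(i) {D, F} -> E: every LHS value maps to a single RHS value — holds.
(ii) F -> E: every LHS value maps to a single RHS value — holds.
2 of the 2 dependencies hold.

2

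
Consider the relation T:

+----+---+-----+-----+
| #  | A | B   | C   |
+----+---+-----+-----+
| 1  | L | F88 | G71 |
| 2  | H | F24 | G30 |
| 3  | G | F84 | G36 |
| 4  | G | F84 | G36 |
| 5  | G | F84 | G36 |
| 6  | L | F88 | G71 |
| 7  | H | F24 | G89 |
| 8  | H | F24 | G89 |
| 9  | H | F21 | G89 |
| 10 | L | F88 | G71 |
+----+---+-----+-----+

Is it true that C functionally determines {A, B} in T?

No

C=G71: rows 1, 6, 10 → {A,B} = (L, F88), (L, F88), (L, F88) ✓
C=G30: row 2 → {A,B} = (H, F24) ✓
C=G36: rows 3, 4, 5 → {A,B} = (G, F84), (G, F84), (G, F84) ✓
C=G89: rows 7, 8, 9 → {A,B} takes values {(H, F24), (H, F21)} — violation
Two rows agree on C but differ on {A, B}, so C -> {A, B} does not hold.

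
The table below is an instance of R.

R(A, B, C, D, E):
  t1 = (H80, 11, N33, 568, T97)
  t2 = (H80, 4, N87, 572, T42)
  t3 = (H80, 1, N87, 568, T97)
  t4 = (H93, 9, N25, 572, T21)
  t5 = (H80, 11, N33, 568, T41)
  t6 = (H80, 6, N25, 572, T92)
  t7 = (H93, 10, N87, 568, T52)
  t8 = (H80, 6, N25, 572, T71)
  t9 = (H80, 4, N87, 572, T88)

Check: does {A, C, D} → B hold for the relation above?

Yes

(A=H80, C=N33, D=568): rows 1, 5 → B = 11, 11 ✓
(A=H80, C=N87, D=572): rows 2, 9 → B = 4, 4 ✓
(A=H80, C=N87, D=568): row 3 → B = 1 ✓
(A=H93, C=N25, D=572): row 4 → B = 9 ✓
(A=H80, C=N25, D=572): rows 6, 8 → B = 6, 6 ✓
(A=H93, C=N87, D=568): row 7 → B = 10 ✓
Every {A, C, D} value is associated with a single B value, so {A, C, D} → B holds.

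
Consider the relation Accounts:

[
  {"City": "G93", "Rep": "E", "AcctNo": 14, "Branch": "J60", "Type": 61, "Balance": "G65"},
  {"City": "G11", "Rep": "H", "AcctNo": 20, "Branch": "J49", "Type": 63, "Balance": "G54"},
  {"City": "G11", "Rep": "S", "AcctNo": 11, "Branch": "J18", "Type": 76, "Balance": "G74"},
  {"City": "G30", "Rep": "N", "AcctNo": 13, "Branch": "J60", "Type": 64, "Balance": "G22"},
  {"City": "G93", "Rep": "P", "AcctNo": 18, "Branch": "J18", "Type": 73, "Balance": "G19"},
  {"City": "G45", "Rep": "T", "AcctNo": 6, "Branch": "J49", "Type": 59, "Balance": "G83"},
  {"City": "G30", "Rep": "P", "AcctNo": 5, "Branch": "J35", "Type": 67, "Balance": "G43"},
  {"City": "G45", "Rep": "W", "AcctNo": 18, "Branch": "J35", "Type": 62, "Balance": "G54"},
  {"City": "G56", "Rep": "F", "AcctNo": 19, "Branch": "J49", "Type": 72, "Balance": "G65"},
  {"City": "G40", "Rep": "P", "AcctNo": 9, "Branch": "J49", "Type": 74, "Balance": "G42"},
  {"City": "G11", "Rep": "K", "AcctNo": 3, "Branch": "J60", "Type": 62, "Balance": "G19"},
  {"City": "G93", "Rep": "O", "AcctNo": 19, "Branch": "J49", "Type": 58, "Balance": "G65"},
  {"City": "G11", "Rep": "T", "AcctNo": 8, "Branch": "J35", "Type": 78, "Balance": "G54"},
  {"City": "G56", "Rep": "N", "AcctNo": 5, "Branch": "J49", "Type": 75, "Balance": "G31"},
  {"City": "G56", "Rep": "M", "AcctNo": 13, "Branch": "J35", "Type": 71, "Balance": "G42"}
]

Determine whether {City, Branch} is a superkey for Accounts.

No

Two distinct rows share (City=G56, Branch=J49), so {City, Branch} does not determine every attribute — not a superkey.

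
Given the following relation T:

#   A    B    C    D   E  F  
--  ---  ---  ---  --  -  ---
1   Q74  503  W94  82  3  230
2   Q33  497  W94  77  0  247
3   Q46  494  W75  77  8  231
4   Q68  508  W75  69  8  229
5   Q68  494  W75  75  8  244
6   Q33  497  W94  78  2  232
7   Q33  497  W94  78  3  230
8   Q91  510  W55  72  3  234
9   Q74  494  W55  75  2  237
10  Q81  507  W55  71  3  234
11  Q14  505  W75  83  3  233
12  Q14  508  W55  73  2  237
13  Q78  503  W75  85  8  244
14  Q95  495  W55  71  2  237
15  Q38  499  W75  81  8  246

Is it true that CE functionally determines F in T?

No

(C=W94, E=3): rows 1, 7 → F = 230, 230 ✓
(C=W94, E=0): row 2 → F = 247 ✓
(C=W75, E=8): rows 3, 4, 5, 13, 15 → F takes values {231, 229, 244, 246} — violation
(C=W94, E=2): row 6 → F = 232 ✓
(C=W55, E=3): rows 8, 10 → F = 234, 234 ✓
(C=W55, E=2): rows 9, 12, 14 → F = 237, 237, 237 ✓
(C=W75, E=3): row 11 → F = 233 ✓
Two rows agree on CE but differ on F, so CE → F does not hold.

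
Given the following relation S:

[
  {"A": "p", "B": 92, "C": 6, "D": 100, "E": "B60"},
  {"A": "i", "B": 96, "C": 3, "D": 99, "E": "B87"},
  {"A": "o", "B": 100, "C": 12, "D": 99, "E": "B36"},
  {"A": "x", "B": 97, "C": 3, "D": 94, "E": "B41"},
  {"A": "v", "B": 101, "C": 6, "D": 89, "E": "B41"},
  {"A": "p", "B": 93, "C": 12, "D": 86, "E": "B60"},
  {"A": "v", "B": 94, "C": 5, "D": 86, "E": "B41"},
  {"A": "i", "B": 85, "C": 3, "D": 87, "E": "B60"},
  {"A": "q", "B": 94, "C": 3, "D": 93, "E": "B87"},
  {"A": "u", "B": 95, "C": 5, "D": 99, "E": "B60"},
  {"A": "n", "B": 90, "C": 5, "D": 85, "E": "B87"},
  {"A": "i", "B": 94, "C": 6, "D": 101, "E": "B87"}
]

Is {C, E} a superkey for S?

Two distinct rows share (C=3, E=B87), so {C, E} does not determine every attribute — not a superkey.

No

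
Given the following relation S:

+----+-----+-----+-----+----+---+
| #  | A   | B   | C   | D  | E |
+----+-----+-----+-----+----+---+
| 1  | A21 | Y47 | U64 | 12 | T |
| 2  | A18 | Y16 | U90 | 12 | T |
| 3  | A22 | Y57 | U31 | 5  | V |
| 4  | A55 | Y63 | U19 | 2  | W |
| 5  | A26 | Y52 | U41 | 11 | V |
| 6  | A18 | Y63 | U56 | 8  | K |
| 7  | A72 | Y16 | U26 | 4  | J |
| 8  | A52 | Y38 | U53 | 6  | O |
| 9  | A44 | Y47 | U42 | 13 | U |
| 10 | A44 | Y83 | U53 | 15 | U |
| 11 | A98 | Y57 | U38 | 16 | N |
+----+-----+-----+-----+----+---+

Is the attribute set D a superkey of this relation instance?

No

Rows 1 and 2 have the same D value D=12 but are distinct tuples, so D does not determine every attribute — not a superkey.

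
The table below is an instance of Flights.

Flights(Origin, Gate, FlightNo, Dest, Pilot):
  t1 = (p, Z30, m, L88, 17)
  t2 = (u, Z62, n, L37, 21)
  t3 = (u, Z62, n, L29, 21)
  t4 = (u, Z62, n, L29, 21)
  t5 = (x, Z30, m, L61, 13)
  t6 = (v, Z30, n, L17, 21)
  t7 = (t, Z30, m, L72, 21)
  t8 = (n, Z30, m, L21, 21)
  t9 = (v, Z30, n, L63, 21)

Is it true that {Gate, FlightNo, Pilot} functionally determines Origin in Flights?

(Gate=Z30, FlightNo=m, Pilot=17): row 1 → Origin = p ✓
(Gate=Z62, FlightNo=n, Pilot=21): rows 2, 3, 4 → Origin = u, u, u ✓
(Gate=Z30, FlightNo=m, Pilot=13): row 5 → Origin = x ✓
(Gate=Z30, FlightNo=n, Pilot=21): rows 6, 9 → Origin = v, v ✓
(Gate=Z30, FlightNo=m, Pilot=21): rows 7, 8 → Origin takes values {t, n} — violation
Two rows agree on {Gate, FlightNo, Pilot} but differ on Origin, so {Gate, FlightNo, Pilot} → Origin does not hold.

No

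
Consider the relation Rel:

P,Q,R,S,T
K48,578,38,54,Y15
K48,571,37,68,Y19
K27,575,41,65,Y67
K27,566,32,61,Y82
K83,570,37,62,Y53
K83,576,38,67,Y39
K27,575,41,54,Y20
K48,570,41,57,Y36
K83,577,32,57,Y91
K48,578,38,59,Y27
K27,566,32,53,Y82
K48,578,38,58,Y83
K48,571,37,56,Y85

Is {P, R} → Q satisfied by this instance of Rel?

(P=K48, R=38): 3 rows → Q = 578, 578, 578 ✓
(P=K48, R=37): 2 rows → Q = 571, 571 ✓
(P=K27, R=41): 2 rows → Q = 575, 575 ✓
(P=K27, R=32): 2 rows → Q = 566, 566 ✓
(P=K83, R=37): 1 row → Q = 570 ✓
(P=K83, R=38): 1 row → Q = 576 ✓
(P=K48, R=41): 1 row → Q = 570 ✓
(P=K83, R=32): 1 row → Q = 577 ✓
Every {P, R} value is associated with a single Q value, so {P, R} → Q holds.

Yes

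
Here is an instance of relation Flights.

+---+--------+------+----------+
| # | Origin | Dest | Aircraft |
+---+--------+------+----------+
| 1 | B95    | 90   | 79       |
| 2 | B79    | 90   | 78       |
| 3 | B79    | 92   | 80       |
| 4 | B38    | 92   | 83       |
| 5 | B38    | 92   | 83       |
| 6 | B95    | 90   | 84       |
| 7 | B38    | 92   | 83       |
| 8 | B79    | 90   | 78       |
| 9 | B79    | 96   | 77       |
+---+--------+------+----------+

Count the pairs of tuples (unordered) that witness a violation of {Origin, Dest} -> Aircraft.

(Origin=B95, Dest=90): violating pairs (1,6) — 1 pair.
(Origin=B79, Dest=90): all 2 rows agree on Aircraft — 0 pairs.
(Origin=B38, Dest=92): all 3 rows agree on Aircraft — 0 pairs.

1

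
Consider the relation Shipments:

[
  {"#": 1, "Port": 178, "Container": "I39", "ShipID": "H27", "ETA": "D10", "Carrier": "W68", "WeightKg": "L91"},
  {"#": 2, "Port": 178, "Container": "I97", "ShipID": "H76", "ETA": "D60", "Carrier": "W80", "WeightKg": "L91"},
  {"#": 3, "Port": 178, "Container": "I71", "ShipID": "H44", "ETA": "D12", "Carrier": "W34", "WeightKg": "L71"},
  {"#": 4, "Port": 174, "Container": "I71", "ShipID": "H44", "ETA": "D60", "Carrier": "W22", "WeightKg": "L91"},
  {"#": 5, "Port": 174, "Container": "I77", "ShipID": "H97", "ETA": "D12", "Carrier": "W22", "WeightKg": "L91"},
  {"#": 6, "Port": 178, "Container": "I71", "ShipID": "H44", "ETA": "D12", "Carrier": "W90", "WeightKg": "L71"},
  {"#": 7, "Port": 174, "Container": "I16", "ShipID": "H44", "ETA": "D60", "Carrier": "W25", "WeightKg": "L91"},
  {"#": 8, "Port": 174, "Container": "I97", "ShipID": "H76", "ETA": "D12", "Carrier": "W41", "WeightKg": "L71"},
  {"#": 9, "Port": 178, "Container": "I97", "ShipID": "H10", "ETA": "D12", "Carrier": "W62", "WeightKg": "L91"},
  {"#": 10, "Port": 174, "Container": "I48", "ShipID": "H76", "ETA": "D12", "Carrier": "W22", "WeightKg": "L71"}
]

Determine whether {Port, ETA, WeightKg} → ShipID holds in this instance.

(Port=178, ETA=D10, WeightKg=L91): row 1 → ShipID = H27 ✓
(Port=178, ETA=D60, WeightKg=L91): row 2 → ShipID = H76 ✓
(Port=178, ETA=D12, WeightKg=L71): rows 3, 6 → ShipID = H44, H44 ✓
(Port=174, ETA=D60, WeightKg=L91): rows 4, 7 → ShipID = H44, H44 ✓
(Port=174, ETA=D12, WeightKg=L91): row 5 → ShipID = H97 ✓
(Port=174, ETA=D12, WeightKg=L71): rows 8, 10 → ShipID = H76, H76 ✓
(Port=178, ETA=D12, WeightKg=L91): row 9 → ShipID = H10 ✓
Every {Port, ETA, WeightKg} value is associated with a single ShipID value, so {Port, ETA, WeightKg} → ShipID holds.

Yes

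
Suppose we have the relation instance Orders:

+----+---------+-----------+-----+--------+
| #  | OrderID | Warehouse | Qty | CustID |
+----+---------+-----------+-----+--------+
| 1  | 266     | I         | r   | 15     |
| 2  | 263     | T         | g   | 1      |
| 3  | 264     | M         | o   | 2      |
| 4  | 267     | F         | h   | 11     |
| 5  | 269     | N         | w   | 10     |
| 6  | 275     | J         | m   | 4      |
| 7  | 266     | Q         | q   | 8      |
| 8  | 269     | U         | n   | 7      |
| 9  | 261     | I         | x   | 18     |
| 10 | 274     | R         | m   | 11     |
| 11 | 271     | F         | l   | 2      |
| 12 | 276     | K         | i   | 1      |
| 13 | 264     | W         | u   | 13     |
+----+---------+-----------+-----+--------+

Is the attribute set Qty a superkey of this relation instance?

No

Rows 6 and 10 have the same Qty value Qty=m but are distinct tuples, so Qty does not determine every attribute — not a superkey.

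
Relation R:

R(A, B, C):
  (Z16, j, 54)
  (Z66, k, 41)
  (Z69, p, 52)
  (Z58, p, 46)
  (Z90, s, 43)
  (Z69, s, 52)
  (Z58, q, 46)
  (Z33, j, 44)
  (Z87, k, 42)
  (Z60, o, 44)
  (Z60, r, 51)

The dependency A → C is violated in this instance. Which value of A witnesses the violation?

A=Z16: 1 row → C = 54 ✓
A=Z66: 1 row → C = 41 ✓
A=Z69: 2 rows → C = 52, 52 ✓
A=Z58: 2 rows → C = 46, 46 ✓
A=Z90: 1 row → C = 43 ✓
A=Z33: 1 row → C = 44 ✓
A=Z87: 1 row → C = 42 ✓
A=Z60: 2 rows → C takes values {44, 51} — violation
The only A value with inconsistent C is A=Z60.

Z60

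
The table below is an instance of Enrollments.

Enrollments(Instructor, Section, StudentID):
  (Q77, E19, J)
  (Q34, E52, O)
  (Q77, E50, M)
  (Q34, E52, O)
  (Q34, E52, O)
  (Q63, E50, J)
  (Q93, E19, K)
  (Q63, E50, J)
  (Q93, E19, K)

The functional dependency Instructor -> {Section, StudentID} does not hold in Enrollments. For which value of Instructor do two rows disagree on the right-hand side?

Q77

Instructor=Q77: 2 rows → {Section,StudentID} takes values {(E19, J), (E50, M)} — violation
Instructor=Q34: 3 rows → {Section,StudentID} = (E52, O), (E52, O), (E52, O) ✓
Instructor=Q63: 2 rows → {Section,StudentID} = (E50, J), (E50, J) ✓
Instructor=Q93: 2 rows → {Section,StudentID} = (E19, K), (E19, K) ✓
The only Instructor value with inconsistent RHS is Instructor=Q77.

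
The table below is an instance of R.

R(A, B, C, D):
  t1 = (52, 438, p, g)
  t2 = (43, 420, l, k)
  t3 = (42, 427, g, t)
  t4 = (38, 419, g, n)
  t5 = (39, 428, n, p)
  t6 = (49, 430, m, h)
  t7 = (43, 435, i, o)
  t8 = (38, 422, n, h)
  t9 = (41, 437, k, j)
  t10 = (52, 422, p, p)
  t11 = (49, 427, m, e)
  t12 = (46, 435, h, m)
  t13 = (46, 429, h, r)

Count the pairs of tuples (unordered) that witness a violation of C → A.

2

C=p: all 2 rows agree on A — 0 pairs.
C=g: violating pairs (3,4) — 1 pair.
C=n: violating pairs (5,8) — 1 pair.
C=m: all 2 rows agree on A — 0 pairs.
C=h: all 2 rows agree on A — 0 pairs.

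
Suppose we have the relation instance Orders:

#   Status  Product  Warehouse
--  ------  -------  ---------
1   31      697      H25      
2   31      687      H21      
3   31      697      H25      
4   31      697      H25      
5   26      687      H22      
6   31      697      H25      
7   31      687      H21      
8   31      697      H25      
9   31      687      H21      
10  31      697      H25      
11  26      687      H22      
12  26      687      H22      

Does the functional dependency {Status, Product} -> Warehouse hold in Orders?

Yes

(Status=31, Product=697): rows 1, 3, 4, 6, 8, 10 → Warehouse = H25, H25, H25, H25, H25, H25 ✓
(Status=31, Product=687): rows 2, 7, 9 → Warehouse = H21, H21, H21 ✓
(Status=26, Product=687): rows 5, 11, 12 → Warehouse = H22, H22, H22 ✓
Every {Status, Product} value is associated with a single Warehouse value, so {Status, Product} -> Warehouse holds.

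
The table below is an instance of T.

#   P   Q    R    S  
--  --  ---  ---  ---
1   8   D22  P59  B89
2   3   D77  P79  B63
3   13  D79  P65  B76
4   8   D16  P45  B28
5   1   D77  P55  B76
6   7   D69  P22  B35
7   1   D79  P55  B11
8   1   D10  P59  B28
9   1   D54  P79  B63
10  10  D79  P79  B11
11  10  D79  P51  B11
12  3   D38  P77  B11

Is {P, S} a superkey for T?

No

Rows 10 and 11 have the same {P, S} value (P=10, S=B11) but are distinct tuples, so {P, S} does not determine every attribute — not a superkey.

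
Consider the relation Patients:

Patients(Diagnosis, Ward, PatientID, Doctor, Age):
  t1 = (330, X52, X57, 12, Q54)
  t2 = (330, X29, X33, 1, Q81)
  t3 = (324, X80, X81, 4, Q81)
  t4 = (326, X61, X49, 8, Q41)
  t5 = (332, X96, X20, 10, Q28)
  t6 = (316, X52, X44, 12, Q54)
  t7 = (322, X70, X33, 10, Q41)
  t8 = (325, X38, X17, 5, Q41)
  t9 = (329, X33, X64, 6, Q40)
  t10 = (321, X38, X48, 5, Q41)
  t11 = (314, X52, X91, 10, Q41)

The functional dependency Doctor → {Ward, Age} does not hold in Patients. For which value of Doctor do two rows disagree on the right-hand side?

Doctor=12: rows 1, 6 → {Ward,Age} = (X52, Q54), (X52, Q54) ✓
Doctor=1: row 2 → {Ward,Age} = (X29, Q81) ✓
Doctor=4: row 3 → {Ward,Age} = (X80, Q81) ✓
Doctor=8: row 4 → {Ward,Age} = (X61, Q41) ✓
Doctor=10: rows 5, 7, 11 → {Ward,Age} takes values {(X96, Q28), (X70, Q41), (X52, Q41)} — violation
Doctor=5: rows 8, 10 → {Ward,Age} = (X38, Q41), (X38, Q41) ✓
Doctor=6: row 9 → {Ward,Age} = (X33, Q40) ✓
The only Doctor value with inconsistent RHS is Doctor=10.

10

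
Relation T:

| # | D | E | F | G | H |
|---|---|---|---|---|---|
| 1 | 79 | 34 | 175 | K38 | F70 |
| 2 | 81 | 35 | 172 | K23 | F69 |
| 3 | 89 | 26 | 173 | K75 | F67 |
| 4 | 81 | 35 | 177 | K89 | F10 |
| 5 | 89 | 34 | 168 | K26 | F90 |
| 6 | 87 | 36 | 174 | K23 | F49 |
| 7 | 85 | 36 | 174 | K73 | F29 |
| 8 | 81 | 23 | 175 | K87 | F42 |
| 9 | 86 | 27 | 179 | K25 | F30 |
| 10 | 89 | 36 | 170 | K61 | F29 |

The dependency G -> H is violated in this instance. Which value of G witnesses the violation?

K23

G=K38: row 1 → H = F70 ✓
G=K23: rows 2, 6 → H takes values {F69, F49} — violation
G=K75: row 3 → H = F67 ✓
G=K89: row 4 → H = F10 ✓
G=K26: row 5 → H = F90 ✓
G=K73: row 7 → H = F29 ✓
G=K87: row 8 → H = F42 ✓
G=K25: row 9 → H = F30 ✓
G=K61: row 10 → H = F29 ✓
The only G value with inconsistent H is G=K23.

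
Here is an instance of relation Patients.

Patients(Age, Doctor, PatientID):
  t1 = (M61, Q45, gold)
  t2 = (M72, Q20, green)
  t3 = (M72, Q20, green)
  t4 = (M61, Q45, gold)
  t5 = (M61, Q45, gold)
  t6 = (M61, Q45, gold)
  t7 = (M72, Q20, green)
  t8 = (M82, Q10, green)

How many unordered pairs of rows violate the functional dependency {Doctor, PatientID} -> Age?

(Doctor=Q45, PatientID=gold): all 4 rows agree on Age — 0 pairs.
(Doctor=Q20, PatientID=green): all 3 rows agree on Age — 0 pairs.

0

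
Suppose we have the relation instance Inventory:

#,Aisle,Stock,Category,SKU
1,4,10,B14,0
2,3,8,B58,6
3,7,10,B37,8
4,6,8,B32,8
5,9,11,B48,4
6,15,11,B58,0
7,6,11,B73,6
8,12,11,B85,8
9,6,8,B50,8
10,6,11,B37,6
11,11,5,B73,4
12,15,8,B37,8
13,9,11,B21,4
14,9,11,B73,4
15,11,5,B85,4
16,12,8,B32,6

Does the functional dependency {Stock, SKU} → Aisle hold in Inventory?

(Stock=10, SKU=0): row 1 → Aisle = 4 ✓
(Stock=8, SKU=6): rows 2, 16 → Aisle takes values {3, 12} — violation
(Stock=10, SKU=8): row 3 → Aisle = 7 ✓
(Stock=8, SKU=8): rows 4, 9, 12 → Aisle takes values {6, 15} — violation
(Stock=11, SKU=4): rows 5, 13, 14 → Aisle = 9, 9, 9 ✓
(Stock=11, SKU=0): row 6 → Aisle = 15 ✓
(Stock=11, SKU=6): rows 7, 10 → Aisle = 6, 6 ✓
(Stock=11, SKU=8): row 8 → Aisle = 12 ✓
(Stock=5, SKU=4): rows 11, 15 → Aisle = 11, 11 ✓
Two rows agree on {Stock, SKU} but differ on Aisle, so {Stock, SKU} → Aisle does not hold.

No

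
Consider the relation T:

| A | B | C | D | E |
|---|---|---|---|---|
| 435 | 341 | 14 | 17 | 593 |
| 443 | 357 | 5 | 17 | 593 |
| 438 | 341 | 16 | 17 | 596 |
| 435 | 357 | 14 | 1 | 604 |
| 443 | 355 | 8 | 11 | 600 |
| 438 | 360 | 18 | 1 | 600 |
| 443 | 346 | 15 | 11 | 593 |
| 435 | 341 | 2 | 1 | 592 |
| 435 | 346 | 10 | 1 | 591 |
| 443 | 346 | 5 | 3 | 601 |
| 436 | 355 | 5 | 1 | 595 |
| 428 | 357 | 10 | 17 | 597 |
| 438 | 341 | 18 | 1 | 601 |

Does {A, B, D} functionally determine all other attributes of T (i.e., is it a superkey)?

Yes

All 13 rows have distinct {A, B, D} values, so {A, B, D} → (all attributes) holds and {A, B, D} is a superkey.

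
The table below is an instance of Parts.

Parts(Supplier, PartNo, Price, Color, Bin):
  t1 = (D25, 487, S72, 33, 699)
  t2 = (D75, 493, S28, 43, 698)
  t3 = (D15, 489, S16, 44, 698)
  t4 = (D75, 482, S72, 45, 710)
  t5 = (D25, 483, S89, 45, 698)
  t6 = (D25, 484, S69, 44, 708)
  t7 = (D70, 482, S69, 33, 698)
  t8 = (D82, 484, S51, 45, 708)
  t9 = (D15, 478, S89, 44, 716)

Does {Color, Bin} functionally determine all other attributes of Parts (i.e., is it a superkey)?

Yes

All 9 rows have distinct {Color, Bin} values, so {Color, Bin} → (all attributes) holds and {Color, Bin} is a superkey.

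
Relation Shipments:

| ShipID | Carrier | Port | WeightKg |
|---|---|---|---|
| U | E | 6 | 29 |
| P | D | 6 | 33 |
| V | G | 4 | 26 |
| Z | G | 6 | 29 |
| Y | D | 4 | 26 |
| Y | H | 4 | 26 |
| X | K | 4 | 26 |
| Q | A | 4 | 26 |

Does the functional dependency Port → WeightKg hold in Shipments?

Port=6: 3 rows → WeightKg takes values {29, 33} — violation
Port=4: 5 rows → WeightKg = 26, 26, 26, 26, 26 ✓
Two rows agree on Port but differ on WeightKg, so Port → WeightKg does not hold.

No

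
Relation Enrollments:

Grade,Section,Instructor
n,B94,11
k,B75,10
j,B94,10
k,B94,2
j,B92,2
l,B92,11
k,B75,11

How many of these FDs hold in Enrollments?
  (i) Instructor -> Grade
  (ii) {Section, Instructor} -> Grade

1

(i) Instructor -> Grade: Instructor=11: 3 rows → Grade takes values {n, l, k} — violation; Instructor=10: 2 rows → Grade takes values {k, j} — violation; Instructor=2: 2 rows → Grade takes values {k, j} — violation — fails.
(ii) {Section, Instructor} -> Grade: every LHS value maps to a single RHS value — holds.
1 of the 2 dependencies holds.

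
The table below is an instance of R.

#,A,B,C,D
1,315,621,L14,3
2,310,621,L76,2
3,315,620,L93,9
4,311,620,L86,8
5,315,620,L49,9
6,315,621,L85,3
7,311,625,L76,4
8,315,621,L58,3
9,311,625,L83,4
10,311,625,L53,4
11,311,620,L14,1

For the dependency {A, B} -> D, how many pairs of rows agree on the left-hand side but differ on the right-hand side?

1

(A=315, B=621): all 3 rows agree on D — 0 pairs.
(A=315, B=620): all 2 rows agree on D — 0 pairs.
(A=311, B=620): violating pairs (4,11) — 1 pair.
(A=311, B=625): all 3 rows agree on D — 0 pairs.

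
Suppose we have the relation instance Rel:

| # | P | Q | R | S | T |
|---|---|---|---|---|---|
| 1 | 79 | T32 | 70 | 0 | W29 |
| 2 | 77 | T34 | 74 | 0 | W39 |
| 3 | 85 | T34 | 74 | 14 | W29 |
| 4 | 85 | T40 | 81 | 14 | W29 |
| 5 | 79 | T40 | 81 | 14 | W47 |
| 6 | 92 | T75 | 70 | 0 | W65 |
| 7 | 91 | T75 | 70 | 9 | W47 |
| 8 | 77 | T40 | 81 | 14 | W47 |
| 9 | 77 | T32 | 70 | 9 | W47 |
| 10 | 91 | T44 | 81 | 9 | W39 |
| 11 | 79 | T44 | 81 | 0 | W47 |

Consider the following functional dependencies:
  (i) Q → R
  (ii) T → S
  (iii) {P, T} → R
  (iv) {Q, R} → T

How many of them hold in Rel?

1

(i) Q → R: every LHS value maps to a single RHS value — holds.
(ii) T → S: T=W29: rows 1, 3, 4 → S takes values {0, 14} — violation; T=W39: rows 2, 10 → S takes values {0, 9} — violation; T=W47: rows 5, 7, 8, 9, 11 → S takes values {14, 9, 0} — violation — fails.
(iii) {P, T} → R: (P=85, T=W29): rows 3, 4 → R takes values {74, 81} — violation; (P=77, T=W47): rows 8, 9 → R takes values {81, 70} — violation — fails.
(iv) {Q, R} → T: (Q=T32, R=70): rows 1, 9 → T takes values {W29, W47} — violation; (Q=T34, R=74): rows 2, 3 → T takes values {W39, W29} — violation; (Q=T40, R=81): rows 4, 5, 8 → T takes values {W29, W47} — violation; (Q=T75, R=70): rows 6, 7 → T takes values {W65, W47} — violation; (Q=T44, R=81): rows 10, 11 → T takes values {W39, W47} — violation — fails.
1 of the 4 dependencies holds.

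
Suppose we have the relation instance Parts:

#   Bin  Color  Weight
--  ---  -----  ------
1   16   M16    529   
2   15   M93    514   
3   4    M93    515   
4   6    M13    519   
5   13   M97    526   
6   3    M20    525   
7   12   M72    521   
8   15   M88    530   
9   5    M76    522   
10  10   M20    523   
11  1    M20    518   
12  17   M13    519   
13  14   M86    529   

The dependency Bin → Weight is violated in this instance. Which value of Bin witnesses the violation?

Bin=16: row 1 → Weight = 529 ✓
Bin=15: rows 2, 8 → Weight takes values {514, 530} — violation
Bin=4: row 3 → Weight = 515 ✓
Bin=6: row 4 → Weight = 519 ✓
Bin=13: row 5 → Weight = 526 ✓
Bin=3: row 6 → Weight = 525 ✓
Bin=12: row 7 → Weight = 521 ✓
Bin=5: row 9 → Weight = 522 ✓
Bin=10: row 10 → Weight = 523 ✓
Bin=1: row 11 → Weight = 518 ✓
Bin=17: row 12 → Weight = 519 ✓
Bin=14: row 13 → Weight = 529 ✓
The only Bin value with inconsistent Weight is Bin=15.

15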